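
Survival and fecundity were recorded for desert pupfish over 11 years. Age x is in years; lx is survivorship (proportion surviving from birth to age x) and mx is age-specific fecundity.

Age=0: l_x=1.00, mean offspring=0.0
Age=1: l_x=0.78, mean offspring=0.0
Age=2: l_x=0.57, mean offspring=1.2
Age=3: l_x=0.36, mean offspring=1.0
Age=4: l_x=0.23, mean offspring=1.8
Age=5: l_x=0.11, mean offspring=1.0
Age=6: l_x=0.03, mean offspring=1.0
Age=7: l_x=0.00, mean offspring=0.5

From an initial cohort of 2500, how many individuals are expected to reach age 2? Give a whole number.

Expected survivors = N0 · l_2 = 2500 × 0.57 = 1425 → 1425

1425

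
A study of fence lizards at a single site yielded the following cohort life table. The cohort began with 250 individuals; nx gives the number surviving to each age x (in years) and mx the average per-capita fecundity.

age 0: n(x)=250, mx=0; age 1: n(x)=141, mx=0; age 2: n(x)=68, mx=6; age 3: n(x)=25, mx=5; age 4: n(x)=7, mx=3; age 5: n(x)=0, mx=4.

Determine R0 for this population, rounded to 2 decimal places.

2.22

lx = nx/n0 = nx/250: 1, 0.564, 0.272, 0.1, 0.028, 0
lx·mx by age: 0, 0, 1.632, 0.5, 0.084, 0
R0 = Σ lx·mx = 2.216 → 2.22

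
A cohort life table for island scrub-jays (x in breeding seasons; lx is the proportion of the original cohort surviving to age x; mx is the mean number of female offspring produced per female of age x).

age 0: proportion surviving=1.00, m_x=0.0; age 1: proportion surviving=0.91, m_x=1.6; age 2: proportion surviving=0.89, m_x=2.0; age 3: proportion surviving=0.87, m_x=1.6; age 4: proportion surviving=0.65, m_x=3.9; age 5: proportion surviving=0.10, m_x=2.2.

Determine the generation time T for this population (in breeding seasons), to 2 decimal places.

lx·mx: 0, 1.456, 1.78, 1.392, 2.535, 0.22 → R0 = 7.383
x·lx·mx: 0, 1.456, 3.56, 4.176, 10.14, 1.1 → Σ = 20.432
T = 20.432 / 7.383 = 2.767439… → 2.77

2.77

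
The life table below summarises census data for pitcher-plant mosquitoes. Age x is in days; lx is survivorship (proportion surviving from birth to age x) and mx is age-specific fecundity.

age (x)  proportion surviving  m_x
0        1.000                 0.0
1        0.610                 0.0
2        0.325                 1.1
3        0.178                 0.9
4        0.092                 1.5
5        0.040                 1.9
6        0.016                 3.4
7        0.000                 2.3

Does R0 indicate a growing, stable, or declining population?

declining

R0 = Σ lx·mx = 0 + 0 + 0.3575 + 0.1602 + 0.138 + 0.076 + 0.0544 + 0 = 0.7861
R0 < 1, so the population is declining.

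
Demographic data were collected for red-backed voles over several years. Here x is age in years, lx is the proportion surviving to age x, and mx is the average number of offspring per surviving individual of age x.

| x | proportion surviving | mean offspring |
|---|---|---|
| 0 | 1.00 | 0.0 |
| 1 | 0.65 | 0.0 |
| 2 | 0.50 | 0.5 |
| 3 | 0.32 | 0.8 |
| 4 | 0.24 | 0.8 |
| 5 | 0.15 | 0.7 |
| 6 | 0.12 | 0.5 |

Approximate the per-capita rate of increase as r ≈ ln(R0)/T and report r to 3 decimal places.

-0.044

R0 = Σ lx·mx = 0 + 0 + 0.25 + 0.256 + 0.192 + 0.105 + 0.06 = 0.863
Σ x·lx·mx = 2.921; T = 2.921/0.863 = 3.3847…
r ≈ ln(R0)/T = ln(0.863)/3.3847… = -0.04353… → -0.044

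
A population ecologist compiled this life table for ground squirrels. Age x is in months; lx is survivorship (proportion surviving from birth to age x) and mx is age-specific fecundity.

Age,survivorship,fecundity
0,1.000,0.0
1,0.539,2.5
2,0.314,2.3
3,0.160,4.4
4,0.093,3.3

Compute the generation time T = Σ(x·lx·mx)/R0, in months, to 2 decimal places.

lx·mx: 0, 1.3475, 0.7222, 0.704, 0.3069 → R0 = 3.0806
x·lx·mx: 0, 1.3475, 1.4444, 2.112, 1.2276 → Σ = 6.1315
T = 6.1315 / 3.0806 = 1.990359… → 1.99

1.99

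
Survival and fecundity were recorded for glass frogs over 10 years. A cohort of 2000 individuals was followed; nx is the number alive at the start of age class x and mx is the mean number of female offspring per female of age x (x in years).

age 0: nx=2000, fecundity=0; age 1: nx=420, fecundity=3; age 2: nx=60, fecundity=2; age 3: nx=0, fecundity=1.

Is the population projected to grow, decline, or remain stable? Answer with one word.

declining

lx = nx/n0 = nx/2000: 1, 0.21, 0.03, 0
R0 = Σ lx·mx = 0 + 0.63 + 0.06 + 0 = 0.69
R0 < 1, so the population is declining.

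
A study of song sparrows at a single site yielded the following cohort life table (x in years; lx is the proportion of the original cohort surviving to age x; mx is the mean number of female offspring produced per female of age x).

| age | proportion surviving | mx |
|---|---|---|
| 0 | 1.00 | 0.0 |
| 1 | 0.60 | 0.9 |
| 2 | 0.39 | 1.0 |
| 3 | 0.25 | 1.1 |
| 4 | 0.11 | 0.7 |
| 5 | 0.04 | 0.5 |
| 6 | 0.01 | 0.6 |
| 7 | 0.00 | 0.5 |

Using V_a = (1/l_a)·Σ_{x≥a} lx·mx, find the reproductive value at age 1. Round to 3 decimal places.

2.180

lx·mx for x ≥ 1: 0.54, 0.39, 0.275, 0.077, 0.02, 0.006, 0 → sum = 1.308
V_1 = 1.308 / l_1 = 1.308 / 0.6 = 2.18 → 2.180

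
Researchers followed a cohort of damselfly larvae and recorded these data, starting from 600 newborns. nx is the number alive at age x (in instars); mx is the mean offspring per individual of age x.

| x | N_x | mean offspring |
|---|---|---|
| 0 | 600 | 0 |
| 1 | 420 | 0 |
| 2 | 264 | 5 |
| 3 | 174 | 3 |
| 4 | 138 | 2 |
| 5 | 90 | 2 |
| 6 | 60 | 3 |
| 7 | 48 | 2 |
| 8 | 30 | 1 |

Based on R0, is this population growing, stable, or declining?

lx = nx/n0 = nx/600: 1, 0.7, 0.44, 0.29, 0.23, 0.15, 0.1, 0.08, 0.05
R0 = Σ lx·mx = 0 + 0 + 2.2 + 0.87 + 0.46 + 0.3 + 0.3 + 0.16 + 0.05 = 4.34
R0 > 1, so the population is growing.

growing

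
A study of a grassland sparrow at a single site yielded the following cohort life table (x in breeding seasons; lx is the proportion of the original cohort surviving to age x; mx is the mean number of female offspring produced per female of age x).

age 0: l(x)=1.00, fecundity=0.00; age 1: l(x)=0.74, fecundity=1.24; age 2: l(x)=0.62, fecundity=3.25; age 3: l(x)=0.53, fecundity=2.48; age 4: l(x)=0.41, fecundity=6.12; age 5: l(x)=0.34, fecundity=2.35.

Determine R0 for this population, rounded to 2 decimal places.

7.56

lx·mx by age: 0, 0.9176, 2.015, 1.3144, 2.5092, 0.799
R0 = Σ lx·mx = 7.5552 → 7.56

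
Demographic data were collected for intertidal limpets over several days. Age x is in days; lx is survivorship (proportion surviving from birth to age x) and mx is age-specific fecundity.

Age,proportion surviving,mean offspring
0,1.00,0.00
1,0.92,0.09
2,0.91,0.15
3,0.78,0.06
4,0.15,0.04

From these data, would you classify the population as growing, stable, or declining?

R0 = Σ lx·mx = 0 + 0.0828 + 0.1365 + 0.0468 + 0.006 = 0.2721
R0 < 1, so the population is declining.

declining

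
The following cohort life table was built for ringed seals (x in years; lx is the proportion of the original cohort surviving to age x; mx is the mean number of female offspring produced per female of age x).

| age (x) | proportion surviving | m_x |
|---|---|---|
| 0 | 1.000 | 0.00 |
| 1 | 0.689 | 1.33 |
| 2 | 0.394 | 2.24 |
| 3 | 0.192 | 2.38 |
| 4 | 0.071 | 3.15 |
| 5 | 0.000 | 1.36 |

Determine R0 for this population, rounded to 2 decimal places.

2.48

lx·mx by age: 0, 0.91637, 0.88256, 0.45696, 0.22365, 0
R0 = Σ lx·mx = 2.47954 → 2.48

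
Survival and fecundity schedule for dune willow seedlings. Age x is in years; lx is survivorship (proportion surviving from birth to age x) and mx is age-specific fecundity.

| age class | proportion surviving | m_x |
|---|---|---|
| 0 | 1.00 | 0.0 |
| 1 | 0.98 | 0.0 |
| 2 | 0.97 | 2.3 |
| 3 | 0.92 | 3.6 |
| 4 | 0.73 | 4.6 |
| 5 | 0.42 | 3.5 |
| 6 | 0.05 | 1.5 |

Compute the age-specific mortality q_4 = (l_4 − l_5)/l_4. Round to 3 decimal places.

0.425

q_4 = (l_4 − l_5) / l_4 = (0.73 − 0.42) / 0.73
     = 0.31 / 0.73 = 0.424658… → 0.425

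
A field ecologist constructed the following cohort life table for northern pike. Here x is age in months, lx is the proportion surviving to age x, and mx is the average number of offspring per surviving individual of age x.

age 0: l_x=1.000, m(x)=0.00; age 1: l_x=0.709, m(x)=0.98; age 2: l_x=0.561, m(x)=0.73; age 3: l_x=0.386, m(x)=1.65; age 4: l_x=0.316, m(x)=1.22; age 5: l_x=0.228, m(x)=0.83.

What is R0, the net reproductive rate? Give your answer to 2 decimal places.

lx·mx by age: 0, 0.69482, 0.40953, 0.6369, 0.38552, 0.18924
R0 = Σ lx·mx = 2.31601 → 2.32

2.32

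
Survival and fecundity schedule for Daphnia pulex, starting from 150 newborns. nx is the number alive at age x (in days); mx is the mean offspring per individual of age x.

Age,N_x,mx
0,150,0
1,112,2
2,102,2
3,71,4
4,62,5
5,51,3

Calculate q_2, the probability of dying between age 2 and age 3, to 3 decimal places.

0.304

lx = nx/n0 = nx/150: 1, 0.74667…, 0.68, 0.47333…, 0.41333…, 0.34
q_2 = (l_2 − l_3) / l_2 = (0.68 − 0.473333…) / 0.68
     = 0.206667… / 0.68 = 0.303922… → 0.304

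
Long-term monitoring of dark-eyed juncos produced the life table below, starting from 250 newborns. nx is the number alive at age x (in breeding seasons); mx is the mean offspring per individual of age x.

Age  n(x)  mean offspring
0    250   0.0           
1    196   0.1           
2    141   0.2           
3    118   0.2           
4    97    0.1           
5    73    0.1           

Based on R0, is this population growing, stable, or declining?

declining

lx = nx/n0 = nx/250: 1, 0.784, 0.564, 0.472, 0.388, 0.292
R0 = Σ lx·mx = 0 + 0.0784 + 0.1128 + 0.0944 + 0.0388 + 0.0292 = 0.3536
R0 < 1, so the population is declining.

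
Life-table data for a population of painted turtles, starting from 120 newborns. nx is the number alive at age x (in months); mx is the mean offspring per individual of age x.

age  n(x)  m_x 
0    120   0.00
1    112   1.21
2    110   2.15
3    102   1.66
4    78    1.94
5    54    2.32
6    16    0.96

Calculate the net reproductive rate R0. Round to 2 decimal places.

lx = nx/n0 = nx/120: 1, 0.93333…, 0.91667…, 0.85, 0.65, 0.45, 0.13333…
lx·mx by age: 0, 1.129333…, 1.970833…, 1.411, 1.261, 1.044, 0.128…
R0 = Σ lx·mx = 6.944167… → 6.94

6.94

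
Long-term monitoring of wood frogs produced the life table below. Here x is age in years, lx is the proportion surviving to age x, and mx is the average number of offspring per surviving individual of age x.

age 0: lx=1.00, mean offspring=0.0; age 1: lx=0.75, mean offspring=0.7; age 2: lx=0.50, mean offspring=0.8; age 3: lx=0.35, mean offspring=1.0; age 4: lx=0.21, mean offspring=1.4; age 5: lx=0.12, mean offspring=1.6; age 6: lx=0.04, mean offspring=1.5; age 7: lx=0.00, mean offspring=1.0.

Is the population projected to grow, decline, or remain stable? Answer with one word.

growing

R0 = Σ lx·mx = 0 + 0.525 + 0.4 + 0.35 + 0.294 + 0.192 + 0.06 + 0 = 1.821
R0 > 1, so the population is growing.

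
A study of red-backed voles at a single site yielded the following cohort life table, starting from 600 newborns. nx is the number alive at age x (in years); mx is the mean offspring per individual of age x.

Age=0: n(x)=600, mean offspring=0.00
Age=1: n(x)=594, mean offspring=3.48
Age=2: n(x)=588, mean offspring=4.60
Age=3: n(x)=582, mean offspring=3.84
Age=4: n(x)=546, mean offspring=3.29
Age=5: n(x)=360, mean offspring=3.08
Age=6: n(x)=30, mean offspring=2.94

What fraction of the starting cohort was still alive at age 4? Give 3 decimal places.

0.910

l_4 = n_4/n_0 = 546/600 = 0.91 → 0.910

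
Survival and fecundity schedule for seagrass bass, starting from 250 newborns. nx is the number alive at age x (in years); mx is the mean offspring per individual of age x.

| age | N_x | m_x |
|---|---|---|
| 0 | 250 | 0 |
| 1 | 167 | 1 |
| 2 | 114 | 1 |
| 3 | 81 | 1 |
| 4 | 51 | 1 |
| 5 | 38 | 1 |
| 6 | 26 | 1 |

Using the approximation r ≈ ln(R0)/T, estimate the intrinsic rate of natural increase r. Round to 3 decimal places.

0.259

lx = nx/n0 = nx/250: 1, 0.668, 0.456, 0.324, 0.204, 0.152, 0.104
R0 = Σ lx·mx = 0 + 0.668 + 0.456 + 0.324 + 0.204 + 0.152 + 0.104 = 1.908
Σ x·lx·mx = 4.752; T = 4.752/1.908 = 2.49057…
r ≈ ln(R0)/T = ln(1.908)/2.49057… = 0.2594… → 0.259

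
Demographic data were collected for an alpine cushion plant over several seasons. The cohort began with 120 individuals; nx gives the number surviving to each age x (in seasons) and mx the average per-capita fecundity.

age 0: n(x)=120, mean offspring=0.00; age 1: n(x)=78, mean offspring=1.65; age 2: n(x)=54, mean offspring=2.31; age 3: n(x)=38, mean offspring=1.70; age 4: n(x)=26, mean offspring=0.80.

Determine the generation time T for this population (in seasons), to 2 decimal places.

lx = nx/n0 = nx/120: 1, 0.65, 0.45, 0.31667…, 0.21667…
lx·mx: 0, 1.0725, 1.0395, 0.538333…, 0.173333… → R0 = 2.823667…
x·lx·mx: 0, 1.0725, 2.079, 1.615…, 0.693333… → Σ = 5.459833…
T = 5.459833… / 2.823667… = 1.933597… → 1.93

1.93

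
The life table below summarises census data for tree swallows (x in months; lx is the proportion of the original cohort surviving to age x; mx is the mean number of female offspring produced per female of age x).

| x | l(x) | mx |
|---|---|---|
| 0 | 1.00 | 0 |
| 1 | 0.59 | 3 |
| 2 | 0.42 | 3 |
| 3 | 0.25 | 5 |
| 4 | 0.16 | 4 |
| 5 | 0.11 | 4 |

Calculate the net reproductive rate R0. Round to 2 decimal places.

lx·mx by age: 0, 1.77, 1.26, 1.25, 0.64, 0.44
R0 = Σ lx·mx = 5.36 → 5.36

5.36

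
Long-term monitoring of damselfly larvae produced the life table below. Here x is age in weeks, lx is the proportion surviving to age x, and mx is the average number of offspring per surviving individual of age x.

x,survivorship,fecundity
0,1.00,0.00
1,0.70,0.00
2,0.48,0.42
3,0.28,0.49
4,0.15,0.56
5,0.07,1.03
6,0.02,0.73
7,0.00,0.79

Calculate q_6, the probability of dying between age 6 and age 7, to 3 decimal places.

1.000

q_6 = (l_6 − l_7) / l_6 = (0.02 − 0) / 0.02
     = 0.02 / 0.02 = 1 → 1.000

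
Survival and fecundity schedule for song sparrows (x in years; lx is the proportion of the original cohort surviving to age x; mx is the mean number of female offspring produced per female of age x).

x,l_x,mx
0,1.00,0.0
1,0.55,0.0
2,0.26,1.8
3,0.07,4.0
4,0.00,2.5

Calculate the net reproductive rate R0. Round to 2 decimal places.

lx·mx by age: 0, 0, 0.468, 0.28, 0
R0 = Σ lx·mx = 0.748 → 0.75

0.75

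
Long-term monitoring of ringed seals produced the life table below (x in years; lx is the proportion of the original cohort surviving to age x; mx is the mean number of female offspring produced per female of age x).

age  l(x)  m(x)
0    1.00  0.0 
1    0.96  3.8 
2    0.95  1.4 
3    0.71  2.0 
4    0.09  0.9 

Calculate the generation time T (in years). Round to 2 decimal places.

1.68

lx·mx: 0, 3.648, 1.33, 1.42, 0.081 → R0 = 6.479
x·lx·mx: 0, 3.648, 2.66, 4.26, 0.324 → Σ = 10.892
T = 10.892 / 6.479 = 1.681124… → 1.68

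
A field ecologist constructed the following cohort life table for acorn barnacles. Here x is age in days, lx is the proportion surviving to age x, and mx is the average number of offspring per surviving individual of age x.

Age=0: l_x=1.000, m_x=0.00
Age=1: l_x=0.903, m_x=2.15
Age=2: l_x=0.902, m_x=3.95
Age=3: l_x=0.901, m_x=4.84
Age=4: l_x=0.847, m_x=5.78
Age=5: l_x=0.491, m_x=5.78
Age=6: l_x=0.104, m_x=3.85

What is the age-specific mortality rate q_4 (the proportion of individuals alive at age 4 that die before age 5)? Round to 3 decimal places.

q_4 = (l_4 − l_5) / l_4 = (0.847 − 0.491) / 0.847
     = 0.356 / 0.847 = 0.420307… → 0.420

0.420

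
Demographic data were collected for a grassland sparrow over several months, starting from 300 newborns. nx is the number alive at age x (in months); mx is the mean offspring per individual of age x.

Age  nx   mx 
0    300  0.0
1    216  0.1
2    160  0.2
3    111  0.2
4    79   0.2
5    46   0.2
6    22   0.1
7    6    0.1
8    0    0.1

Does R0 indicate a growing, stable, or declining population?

lx = nx/n0 = nx/300: 1, 0.72, 0.53333…, 0.37, 0.26333…, 0.15333…, 0.07333…, 0.02, 0
R0 = Σ lx·mx = 0 + 0.072 + 0.106667… + 0.074 + 0.052667… + 0.030667… + 0.007333… + 0.002 + 0 = 0.345333…
R0 < 1, so the population is declining.

declining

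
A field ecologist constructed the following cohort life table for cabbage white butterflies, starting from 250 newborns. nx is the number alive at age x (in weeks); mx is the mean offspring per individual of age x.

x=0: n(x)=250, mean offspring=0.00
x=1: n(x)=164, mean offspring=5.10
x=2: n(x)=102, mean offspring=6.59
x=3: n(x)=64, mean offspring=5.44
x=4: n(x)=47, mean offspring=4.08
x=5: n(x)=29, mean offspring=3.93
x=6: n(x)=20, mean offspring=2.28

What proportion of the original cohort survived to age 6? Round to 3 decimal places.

l_6 = n_6/n_0 = 20/250 = 0.08 → 0.080

0.080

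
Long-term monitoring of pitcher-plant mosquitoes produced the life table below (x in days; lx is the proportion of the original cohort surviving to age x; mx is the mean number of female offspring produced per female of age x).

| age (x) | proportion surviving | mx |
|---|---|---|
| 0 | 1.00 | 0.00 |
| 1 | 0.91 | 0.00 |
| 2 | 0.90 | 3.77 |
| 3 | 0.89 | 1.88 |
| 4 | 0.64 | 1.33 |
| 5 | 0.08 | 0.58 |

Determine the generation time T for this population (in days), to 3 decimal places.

lx·mx: 0, 0, 3.393, 1.6732, 0.8512, 0.0464 → R0 = 5.9638
x·lx·mx: 0, 0, 6.786, 5.0196, 3.4048, 0.232 → Σ = 15.4424
T = 15.4424 / 5.9638 = 2.589356… → 2.589

2.589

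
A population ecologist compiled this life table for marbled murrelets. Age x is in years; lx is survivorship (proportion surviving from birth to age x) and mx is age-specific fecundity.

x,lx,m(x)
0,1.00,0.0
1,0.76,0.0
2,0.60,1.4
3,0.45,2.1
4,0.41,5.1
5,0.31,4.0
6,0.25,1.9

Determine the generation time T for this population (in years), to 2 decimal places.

lx·mx: 0, 0, 0.84, 0.945, 2.091, 1.24, 0.475 → R0 = 5.591
x·lx·mx: 0, 0, 1.68, 2.835, 8.364, 6.2, 2.85 → Σ = 21.929
T = 21.929 / 5.591 = 3.922196… → 3.92

3.92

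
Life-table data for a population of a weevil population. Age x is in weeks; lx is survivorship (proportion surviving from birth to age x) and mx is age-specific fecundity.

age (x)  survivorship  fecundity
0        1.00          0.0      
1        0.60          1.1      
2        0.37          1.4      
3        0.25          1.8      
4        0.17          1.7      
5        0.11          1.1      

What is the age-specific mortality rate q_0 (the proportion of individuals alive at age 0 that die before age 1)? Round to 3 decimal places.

q_0 = (l_0 − l_1) / l_0 = (1 − 0.6) / 1
     = 0.4 / 1 = 0.4 → 0.400

0.400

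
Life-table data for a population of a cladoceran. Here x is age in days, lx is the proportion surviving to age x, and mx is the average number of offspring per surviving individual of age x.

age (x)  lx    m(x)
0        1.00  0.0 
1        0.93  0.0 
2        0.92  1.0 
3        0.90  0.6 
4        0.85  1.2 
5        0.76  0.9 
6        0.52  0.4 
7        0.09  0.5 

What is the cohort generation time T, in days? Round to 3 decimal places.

lx·mx: 0, 0, 0.92, 0.54, 1.02, 0.684, 0.208, 0.045 → R0 = 3.417
x·lx·mx: 0, 0, 1.84, 1.62, 4.08, 3.42, 1.248, 0.315 → Σ = 12.523
T = 12.523 / 3.417 = 3.664911… → 3.665

3.665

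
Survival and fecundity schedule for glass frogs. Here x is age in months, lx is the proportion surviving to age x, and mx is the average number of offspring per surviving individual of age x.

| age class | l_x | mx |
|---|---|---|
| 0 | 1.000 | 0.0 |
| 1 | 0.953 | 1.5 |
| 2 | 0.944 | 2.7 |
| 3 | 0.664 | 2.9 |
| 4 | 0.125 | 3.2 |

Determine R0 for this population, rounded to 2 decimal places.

lx·mx by age: 0, 1.4295, 2.5488, 1.9256, 0.4
R0 = Σ lx·mx = 6.3039 → 6.30

6.30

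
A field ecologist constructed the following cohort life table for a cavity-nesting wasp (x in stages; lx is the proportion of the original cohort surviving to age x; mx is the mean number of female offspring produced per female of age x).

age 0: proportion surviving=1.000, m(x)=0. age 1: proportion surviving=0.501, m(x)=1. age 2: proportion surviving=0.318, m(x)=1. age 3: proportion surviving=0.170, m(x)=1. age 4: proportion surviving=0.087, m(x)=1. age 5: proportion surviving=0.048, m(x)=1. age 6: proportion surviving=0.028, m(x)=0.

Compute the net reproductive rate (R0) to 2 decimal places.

lx·mx by age: 0, 0.501, 0.318, 0.17, 0.087, 0.048, 0
R0 = Σ lx·mx = 1.124 → 1.12

1.12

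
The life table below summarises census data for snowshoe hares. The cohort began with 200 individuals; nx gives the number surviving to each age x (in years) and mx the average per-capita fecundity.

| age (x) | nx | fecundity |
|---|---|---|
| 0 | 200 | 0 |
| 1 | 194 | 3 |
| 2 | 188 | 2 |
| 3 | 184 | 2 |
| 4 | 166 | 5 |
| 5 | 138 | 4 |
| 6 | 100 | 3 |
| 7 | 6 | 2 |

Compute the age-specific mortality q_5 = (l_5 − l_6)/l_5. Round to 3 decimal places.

lx = nx/n0 = nx/200: 1, 0.97, 0.94, 0.92, 0.83, 0.69, 0.5, 0.03
q_5 = (l_5 − l_6) / l_5 = (0.69 − 0.5) / 0.69
     = 0.19 / 0.69 = 0.275362… → 0.275

0.275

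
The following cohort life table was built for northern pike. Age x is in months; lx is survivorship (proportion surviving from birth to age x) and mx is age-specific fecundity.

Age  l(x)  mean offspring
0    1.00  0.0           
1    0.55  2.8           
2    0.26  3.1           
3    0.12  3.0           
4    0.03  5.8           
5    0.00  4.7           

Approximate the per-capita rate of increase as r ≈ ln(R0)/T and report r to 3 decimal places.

R0 = Σ lx·mx = 0 + 1.54 + 0.806 + 0.36 + 0.174 + 0 = 2.88
Σ x·lx·mx = 4.928; T = 4.928/2.88 = 1.71111…
r ≈ ln(R0)/T = ln(2.88)/1.71111… = 0.61819… → 0.618

0.618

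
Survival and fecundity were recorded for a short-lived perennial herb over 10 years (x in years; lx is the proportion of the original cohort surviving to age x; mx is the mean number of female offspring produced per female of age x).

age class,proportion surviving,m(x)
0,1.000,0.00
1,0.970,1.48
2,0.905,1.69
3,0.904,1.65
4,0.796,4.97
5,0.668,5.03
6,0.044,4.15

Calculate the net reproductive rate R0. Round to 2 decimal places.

11.96

lx·mx by age: 0, 1.4356, 1.52945, 1.4916, 3.95612, 3.36004, 0.1826
R0 = Σ lx·mx = 11.95541 → 11.96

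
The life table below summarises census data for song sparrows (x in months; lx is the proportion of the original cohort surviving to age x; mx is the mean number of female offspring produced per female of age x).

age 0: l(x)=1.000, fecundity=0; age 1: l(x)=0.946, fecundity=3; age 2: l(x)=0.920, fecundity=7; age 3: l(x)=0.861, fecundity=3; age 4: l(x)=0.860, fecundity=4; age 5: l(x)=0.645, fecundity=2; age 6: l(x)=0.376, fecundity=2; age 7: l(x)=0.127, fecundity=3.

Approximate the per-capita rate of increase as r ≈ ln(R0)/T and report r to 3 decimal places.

1.002

R0 = Σ lx·mx = 0 + 2.838 + 6.44 + 2.583 + 3.44 + 1.29 + 0.752 + 0.381 = 17.724
Σ x·lx·mx = 50.856; T = 50.856/17.724 = 2.86933…
r ≈ ln(R0)/T = ln(17.724)/2.86933… = 1.00195… → 1.002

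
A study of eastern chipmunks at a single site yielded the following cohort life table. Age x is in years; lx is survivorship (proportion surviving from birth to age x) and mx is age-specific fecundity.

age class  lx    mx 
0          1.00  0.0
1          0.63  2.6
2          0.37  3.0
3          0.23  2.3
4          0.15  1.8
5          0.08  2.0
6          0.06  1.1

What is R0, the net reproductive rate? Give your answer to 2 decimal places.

3.77

lx·mx by age: 0, 1.638, 1.11, 0.529, 0.27, 0.16, 0.066
R0 = Σ lx·mx = 3.773 → 3.77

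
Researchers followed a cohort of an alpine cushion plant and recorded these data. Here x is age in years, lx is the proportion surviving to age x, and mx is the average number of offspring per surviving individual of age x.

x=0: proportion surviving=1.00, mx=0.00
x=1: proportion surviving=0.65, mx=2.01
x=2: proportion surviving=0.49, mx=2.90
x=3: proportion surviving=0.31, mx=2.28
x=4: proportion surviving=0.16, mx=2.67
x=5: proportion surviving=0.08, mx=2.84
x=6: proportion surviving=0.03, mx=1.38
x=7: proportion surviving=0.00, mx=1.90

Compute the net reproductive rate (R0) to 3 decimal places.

4.130

lx·mx by age: 0, 1.3065, 1.421, 0.7068, 0.4272, 0.2272, 0.0414, 0
R0 = Σ lx·mx = 4.1301 → 4.130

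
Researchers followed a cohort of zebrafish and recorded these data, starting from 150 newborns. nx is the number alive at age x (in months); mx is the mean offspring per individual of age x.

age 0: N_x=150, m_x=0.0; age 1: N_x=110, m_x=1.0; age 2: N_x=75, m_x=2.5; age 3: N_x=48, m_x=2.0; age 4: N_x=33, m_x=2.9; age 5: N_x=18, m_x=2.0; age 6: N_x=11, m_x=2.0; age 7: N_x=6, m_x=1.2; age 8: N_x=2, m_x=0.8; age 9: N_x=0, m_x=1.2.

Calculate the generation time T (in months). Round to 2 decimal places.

lx = nx/n0 = nx/150: 1, 0.73333…, 0.5, 0.32, 0.22, 0.12, 0.07333…, 0.04, 0.01333…, 0
lx·mx: 0, 0.733333…, 1.25, 0.64, 0.638, 0.24, 0.146667…, 0.048, 0.010667…, 0 → R0 = 3.706667…
x·lx·mx: 0, 0.733333…, 2.5, 1.92, 2.552, 1.2, 0.88…, 0.336, 0.085333…, 0 → Σ = 10.206667…
T = 10.206667… / 3.706667… = 2.753597… → 2.75

2.75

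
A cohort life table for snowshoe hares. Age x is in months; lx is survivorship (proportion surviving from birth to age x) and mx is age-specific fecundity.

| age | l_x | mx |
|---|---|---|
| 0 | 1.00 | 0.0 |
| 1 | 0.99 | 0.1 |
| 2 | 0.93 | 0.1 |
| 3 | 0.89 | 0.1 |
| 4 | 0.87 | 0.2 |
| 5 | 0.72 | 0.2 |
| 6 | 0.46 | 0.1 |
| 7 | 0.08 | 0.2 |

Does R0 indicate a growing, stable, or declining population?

R0 = Σ lx·mx = 0 + 0.099 + 0.093 + 0.089 + 0.174 + 0.144 + 0.046 + 0.016 = 0.661
R0 < 1, so the population is declining.

declining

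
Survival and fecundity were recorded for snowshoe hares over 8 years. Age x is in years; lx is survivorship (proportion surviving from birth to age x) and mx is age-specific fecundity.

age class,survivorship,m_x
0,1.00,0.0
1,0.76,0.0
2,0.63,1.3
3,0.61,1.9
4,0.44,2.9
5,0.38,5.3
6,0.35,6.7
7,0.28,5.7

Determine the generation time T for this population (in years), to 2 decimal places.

lx·mx: 0, 0, 0.819, 1.159, 1.276, 2.014, 2.345, 1.596 → R0 = 9.209
x·lx·mx: 0, 0, 1.638, 3.477, 5.104, 10.07, 14.07, 11.172 → Σ = 45.531
T = 45.531 / 9.209 = 4.944185… → 4.94

4.94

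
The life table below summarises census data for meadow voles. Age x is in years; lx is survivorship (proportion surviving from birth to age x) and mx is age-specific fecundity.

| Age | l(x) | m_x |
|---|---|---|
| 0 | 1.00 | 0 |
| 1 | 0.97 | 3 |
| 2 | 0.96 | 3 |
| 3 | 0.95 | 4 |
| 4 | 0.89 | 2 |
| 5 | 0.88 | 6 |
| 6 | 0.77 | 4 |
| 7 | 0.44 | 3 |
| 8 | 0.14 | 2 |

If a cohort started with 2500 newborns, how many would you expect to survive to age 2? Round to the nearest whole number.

2400

Expected survivors = N0 · l_2 = 2500 × 0.96 = 2400 → 2400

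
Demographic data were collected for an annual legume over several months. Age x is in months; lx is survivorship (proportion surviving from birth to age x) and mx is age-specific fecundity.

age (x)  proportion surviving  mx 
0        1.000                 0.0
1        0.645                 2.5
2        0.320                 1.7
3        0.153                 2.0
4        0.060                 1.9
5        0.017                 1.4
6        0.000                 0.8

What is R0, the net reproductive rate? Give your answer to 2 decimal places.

2.60

lx·mx by age: 0, 1.6125, 0.544, 0.306, 0.114, 0.0238, 0
R0 = Σ lx·mx = 2.6003 → 2.60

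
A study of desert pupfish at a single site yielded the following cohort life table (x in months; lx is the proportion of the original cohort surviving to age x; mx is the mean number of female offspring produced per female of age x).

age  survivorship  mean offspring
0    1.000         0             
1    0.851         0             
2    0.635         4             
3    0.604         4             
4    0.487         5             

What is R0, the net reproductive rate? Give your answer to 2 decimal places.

7.39

lx·mx by age: 0, 0, 2.54, 2.416, 2.435
R0 = Σ lx·mx = 7.391 → 7.39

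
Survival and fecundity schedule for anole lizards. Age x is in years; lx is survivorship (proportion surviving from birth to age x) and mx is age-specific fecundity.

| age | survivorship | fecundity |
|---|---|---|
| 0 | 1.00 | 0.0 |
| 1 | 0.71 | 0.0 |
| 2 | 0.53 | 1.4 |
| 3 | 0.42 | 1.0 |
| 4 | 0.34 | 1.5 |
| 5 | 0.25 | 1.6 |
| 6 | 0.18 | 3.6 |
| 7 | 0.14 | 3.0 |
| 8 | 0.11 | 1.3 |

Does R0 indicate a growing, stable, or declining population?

growing

R0 = Σ lx·mx = 0 + 0 + 0.742 + 0.42 + 0.51 + 0.4 + 0.648 + 0.42 + 0.143 = 3.283
R0 > 1, so the population is growing.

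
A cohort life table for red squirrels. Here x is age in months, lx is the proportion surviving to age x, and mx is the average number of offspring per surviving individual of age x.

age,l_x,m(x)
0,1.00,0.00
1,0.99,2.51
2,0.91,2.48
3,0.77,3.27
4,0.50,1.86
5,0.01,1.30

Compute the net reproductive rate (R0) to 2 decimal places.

lx·mx by age: 0, 2.4849, 2.2568, 2.5179, 0.93, 0.013
R0 = Σ lx·mx = 8.2026 → 8.20

8.20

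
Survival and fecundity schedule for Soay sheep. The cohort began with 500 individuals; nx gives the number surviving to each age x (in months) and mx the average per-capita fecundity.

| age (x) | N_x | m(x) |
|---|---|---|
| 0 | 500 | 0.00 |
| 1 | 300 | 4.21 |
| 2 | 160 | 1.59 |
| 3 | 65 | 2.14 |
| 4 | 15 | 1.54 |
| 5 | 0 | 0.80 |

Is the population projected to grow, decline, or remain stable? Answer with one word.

growing

lx = nx/n0 = nx/500: 1, 0.6, 0.32, 0.13, 0.03, 0
R0 = Σ lx·mx = 0 + 2.526 + 0.5088 + 0.2782 + 0.0462 + 0 = 3.3592
R0 > 1, so the population is growing.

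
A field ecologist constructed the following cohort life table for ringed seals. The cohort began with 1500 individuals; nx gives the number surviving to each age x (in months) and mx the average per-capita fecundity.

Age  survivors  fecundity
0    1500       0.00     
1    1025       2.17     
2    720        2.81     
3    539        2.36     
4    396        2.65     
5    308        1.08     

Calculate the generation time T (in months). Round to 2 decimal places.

lx = nx/n0 = nx/1500: 1, 0.68333…, 0.48, 0.35933…, 0.264, 0.20533…
lx·mx: 0, 1.482833…, 1.3488, 0.848027…, 0.6996, 0.22176… → R0 = 4.60102…
x·lx·mx: 0, 1.482833…, 2.6976, 2.54408…, 2.7984, 1.1088… → Σ = 10.631713…
T = 10.631713… / 4.60102… = 2.31073… → 2.31

2.31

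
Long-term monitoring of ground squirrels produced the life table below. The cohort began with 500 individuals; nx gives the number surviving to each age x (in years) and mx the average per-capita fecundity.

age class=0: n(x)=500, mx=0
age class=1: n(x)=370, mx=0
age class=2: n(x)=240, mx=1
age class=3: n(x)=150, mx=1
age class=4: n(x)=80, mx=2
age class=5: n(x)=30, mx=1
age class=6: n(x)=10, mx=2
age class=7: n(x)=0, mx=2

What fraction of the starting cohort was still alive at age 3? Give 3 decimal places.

0.300

l_3 = n_3/n_0 = 150/500 = 0.3 → 0.300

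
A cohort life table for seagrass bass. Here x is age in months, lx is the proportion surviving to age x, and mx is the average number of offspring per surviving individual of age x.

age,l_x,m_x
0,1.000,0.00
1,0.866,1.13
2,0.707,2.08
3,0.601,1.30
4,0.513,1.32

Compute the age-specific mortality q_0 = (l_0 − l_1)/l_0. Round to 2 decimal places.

q_0 = (l_0 − l_1) / l_0 = (1 − 0.866) / 1
     = 0.134 / 1 = 0.134 → 0.13

0.13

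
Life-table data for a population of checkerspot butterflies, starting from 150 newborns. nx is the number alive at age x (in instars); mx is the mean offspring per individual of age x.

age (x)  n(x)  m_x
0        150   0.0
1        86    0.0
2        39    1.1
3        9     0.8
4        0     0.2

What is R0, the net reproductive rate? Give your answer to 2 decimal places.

0.33

lx = nx/n0 = nx/150: 1, 0.57333…, 0.26, 0.06, 0
lx·mx by age: 0, 0, 0.286, 0.048, 0
R0 = Σ lx·mx = 0.334… → 0.33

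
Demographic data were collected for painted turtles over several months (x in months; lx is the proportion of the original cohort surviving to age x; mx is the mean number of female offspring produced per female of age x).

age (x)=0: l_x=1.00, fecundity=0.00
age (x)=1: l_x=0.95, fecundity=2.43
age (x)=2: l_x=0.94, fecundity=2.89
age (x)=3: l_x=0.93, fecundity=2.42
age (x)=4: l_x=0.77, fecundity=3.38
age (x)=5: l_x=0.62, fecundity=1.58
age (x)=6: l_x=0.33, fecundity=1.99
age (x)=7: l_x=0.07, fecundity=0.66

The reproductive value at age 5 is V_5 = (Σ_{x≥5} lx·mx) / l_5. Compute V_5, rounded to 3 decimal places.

2.714

lx·mx for x ≥ 5: 0.9796, 0.6567, 0.0462 → sum = 1.6825
V_5 = 1.6825 / l_5 = 1.6825 / 0.62 = 2.71371… → 2.714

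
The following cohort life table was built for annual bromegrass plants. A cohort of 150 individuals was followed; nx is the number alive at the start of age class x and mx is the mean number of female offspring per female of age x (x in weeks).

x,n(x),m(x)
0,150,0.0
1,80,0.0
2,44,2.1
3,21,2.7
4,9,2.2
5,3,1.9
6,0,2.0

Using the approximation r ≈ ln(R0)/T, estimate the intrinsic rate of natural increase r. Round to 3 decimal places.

lx = nx/n0 = nx/150: 1, 0.53333…, 0.29333…, 0.14, 0.06, 0.02, 0
R0 = Σ lx·mx = 0 + 0 + 0.616… + 0.378 + 0.132 + 0.038 + 0 = 1.164…
Σ x·lx·mx = 3.084…; T = 3.084…/1.164… = 2.64948…
r ≈ ln(R0)/T = ln(1.164…)/2.64948… = 0.05732… → 0.057

0.057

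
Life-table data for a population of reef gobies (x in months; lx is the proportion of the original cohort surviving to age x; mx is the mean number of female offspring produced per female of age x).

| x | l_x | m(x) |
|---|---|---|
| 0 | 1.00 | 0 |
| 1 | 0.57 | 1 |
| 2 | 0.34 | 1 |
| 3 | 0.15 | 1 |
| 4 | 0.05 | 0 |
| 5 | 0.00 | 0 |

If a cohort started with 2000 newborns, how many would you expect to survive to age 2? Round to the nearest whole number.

680

Expected survivors = N0 · l_2 = 2000 × 0.34 = 680 → 680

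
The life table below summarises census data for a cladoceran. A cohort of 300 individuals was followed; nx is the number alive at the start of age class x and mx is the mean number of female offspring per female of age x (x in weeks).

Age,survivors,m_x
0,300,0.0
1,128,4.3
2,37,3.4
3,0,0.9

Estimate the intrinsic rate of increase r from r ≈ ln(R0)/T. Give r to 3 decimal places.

0.685

lx = nx/n0 = nx/300: 1, 0.42667…, 0.12333…, 0
R0 = Σ lx·mx = 0 + 1.83467… + 0.41933… + 0 = 2.254…
Σ x·lx·mx = 2.673333…; T = 2.673333…/2.254… = 1.18604…
r ≈ ln(R0)/T = ln(2.254…)/1.18604… = 0.68523… → 0.685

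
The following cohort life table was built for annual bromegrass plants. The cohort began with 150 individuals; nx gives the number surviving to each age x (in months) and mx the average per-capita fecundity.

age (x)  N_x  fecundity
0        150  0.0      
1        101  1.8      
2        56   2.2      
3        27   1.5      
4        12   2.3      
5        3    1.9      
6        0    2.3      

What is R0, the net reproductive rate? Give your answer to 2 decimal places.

lx = nx/n0 = nx/150: 1, 0.67333…, 0.37333…, 0.18, 0.08, 0.02, 0
lx·mx by age: 0, 1.212…, 0.821333…, 0.27, 0.184, 0.038, 0
R0 = Σ lx·mx = 2.525333… → 2.53

2.53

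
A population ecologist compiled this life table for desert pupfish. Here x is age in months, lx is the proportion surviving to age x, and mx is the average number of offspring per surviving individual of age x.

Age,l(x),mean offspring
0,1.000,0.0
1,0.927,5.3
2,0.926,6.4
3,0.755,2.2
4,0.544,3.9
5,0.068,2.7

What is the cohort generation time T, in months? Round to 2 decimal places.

lx·mx: 0, 4.9131, 5.9264, 1.661, 2.1216, 0.1836 → R0 = 14.8057
x·lx·mx: 0, 4.9131, 11.8528, 4.983, 8.4864, 0.918 → Σ = 31.1533
T = 31.1533 / 14.8057 = 2.104142… → 2.10

2.10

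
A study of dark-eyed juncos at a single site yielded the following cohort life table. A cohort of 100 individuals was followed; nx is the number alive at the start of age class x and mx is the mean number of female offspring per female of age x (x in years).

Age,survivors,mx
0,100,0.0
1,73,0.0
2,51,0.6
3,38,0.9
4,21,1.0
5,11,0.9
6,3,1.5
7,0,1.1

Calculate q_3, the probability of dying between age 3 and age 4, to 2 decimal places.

lx = nx/n0 = nx/100: 1, 0.73, 0.51, 0.38, 0.21, 0.11, 0.03, 0
q_3 = (l_3 − l_4) / l_3 = (0.38 − 0.21) / 0.38
     = 0.17 / 0.38 = 0.447368… → 0.45

0.45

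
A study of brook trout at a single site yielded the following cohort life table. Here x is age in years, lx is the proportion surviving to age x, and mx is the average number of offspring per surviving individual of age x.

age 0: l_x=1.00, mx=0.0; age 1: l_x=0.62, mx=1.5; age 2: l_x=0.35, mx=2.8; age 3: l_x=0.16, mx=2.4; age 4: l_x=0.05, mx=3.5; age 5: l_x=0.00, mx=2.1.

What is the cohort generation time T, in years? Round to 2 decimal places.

1.92

lx·mx: 0, 0.93, 0.98, 0.384, 0.175, 0 → R0 = 2.469
x·lx·mx: 0, 0.93, 1.96, 1.152, 0.7, 0 → Σ = 4.742
T = 4.742 / 2.469 = 1.920616… → 1.92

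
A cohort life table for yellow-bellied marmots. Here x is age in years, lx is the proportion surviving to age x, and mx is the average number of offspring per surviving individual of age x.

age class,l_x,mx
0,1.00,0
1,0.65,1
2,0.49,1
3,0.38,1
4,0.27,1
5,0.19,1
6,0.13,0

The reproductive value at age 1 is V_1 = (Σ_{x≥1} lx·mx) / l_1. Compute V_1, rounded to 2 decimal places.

3.05

lx·mx for x ≥ 1: 0.65, 0.49, 0.38, 0.27, 0.19, 0 → sum = 1.98
V_1 = 1.98 / l_1 = 1.98 / 0.65 = 3.046154… → 3.05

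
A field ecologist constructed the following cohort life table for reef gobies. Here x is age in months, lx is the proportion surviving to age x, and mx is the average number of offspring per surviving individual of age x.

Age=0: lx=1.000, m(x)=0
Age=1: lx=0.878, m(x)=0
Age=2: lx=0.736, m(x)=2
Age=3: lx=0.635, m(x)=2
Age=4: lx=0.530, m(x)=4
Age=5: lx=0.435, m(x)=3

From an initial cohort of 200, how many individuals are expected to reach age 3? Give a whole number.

Expected survivors = N0 · l_3 = 200 × 0.635 = 127 → 127

127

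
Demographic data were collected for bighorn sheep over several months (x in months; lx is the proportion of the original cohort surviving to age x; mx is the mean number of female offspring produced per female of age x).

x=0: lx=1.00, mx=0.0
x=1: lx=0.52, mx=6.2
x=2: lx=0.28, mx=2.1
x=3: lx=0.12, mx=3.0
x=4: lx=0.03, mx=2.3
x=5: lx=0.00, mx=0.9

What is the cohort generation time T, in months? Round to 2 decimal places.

1.36

lx·mx: 0, 3.224, 0.588, 0.36, 0.069, 0 → R0 = 4.241
x·lx·mx: 0, 3.224, 1.176, 1.08, 0.276, 0 → Σ = 5.756
T = 5.756 / 4.241 = 1.357227… → 1.36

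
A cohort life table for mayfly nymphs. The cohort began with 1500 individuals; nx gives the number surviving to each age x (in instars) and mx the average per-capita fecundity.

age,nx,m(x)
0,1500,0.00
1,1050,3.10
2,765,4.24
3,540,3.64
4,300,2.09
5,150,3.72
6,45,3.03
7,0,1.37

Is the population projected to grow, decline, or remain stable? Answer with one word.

lx = nx/n0 = nx/1500: 1, 0.7, 0.51, 0.36, 0.2, 0.1, 0.03, 0
R0 = Σ lx·mx = 0 + 2.17 + 2.1624 + 1.3104 + 0.418 + 0.372 + 0.0909 + 0 = 6.5237
R0 > 1, so the population is growing.

growing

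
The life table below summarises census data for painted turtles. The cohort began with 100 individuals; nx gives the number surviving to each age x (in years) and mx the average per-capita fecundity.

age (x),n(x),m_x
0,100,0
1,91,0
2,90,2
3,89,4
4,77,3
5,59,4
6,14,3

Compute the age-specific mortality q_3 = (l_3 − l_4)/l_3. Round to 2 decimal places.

0.13

lx = nx/n0 = nx/100: 1, 0.91, 0.9, 0.89, 0.77, 0.59, 0.14
q_3 = (l_3 − l_4) / l_3 = (0.89 − 0.77) / 0.89
     = 0.12 / 0.89 = 0.134831… → 0.13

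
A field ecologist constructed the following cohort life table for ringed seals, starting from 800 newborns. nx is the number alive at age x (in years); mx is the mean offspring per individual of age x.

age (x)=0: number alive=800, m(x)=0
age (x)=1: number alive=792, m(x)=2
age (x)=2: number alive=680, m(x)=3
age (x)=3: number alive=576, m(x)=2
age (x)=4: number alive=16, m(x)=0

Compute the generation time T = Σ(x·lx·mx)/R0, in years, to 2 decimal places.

lx = nx/n0 = nx/800: 1, 0.99, 0.85, 0.72, 0.02
lx·mx: 0, 1.98, 2.55, 1.44, 0 → R0 = 5.97
x·lx·mx: 0, 1.98, 5.1, 4.32, 0 → Σ = 11.4
T = 11.4 / 5.97 = 1.909548… → 1.91

1.91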